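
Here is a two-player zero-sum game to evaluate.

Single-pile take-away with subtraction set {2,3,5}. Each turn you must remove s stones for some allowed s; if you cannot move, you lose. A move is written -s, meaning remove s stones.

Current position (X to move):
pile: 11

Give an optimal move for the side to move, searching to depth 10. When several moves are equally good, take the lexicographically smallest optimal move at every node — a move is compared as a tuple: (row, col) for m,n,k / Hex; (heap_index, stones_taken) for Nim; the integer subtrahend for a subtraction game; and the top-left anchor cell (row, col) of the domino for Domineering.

p1 X@[11]: -2[9]-1 -3[8]+1* -5[6]-1
p2 O@[8]: -2[6]-1* -3[5]-1 -5[3]-1
p3 X@[6]: -2[4]-1 -3[3]-1 -5[1]+1*
p4 O@[1] terminal -1; root [11] d10

X's best at [11]: -3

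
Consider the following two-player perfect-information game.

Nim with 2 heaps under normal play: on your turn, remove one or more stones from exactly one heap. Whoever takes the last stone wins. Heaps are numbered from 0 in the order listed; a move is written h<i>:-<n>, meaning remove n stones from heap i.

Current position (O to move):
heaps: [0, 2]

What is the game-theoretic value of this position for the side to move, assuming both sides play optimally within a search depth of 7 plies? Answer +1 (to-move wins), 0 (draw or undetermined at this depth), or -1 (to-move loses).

value((0,2), O) = +1

p1 O@[(0,2)]: h1:-1[(0,1)]-1 h1:-2[(0,0)]+1*
p2 X@[(0,0)] terminal -1; root [(0,2)] d7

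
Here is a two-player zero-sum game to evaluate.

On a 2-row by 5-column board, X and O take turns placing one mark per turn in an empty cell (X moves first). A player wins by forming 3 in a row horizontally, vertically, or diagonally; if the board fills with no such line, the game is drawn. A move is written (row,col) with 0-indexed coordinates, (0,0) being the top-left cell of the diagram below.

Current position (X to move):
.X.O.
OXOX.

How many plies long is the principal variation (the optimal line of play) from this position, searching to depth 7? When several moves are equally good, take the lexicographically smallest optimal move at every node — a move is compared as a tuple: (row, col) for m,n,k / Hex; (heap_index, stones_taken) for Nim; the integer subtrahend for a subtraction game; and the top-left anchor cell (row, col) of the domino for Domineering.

ply 1, X at .X.O./OXOX. | (0,0)=+0→XX.O./OXOX.*; (0,2)=+0→.XXO./OXOX.; (0,4)=+0→.X.OX/OXOX.; (1,4)=+0→.X.O./OXOXX
ply 2, O at XX.O./OXOX. | (0,2)=+0→XXOO./OXOX.*; (0,4)=-1→XX.OO/OXOX.; (1,4)=-1→XX.O./OXOXO
ply 3, X at XXOO./OXOX. | (0,4)=+0→XXOOX/OXOX.*; (1,4)=-1→XXOO./OXOXX
ply 4, O at XXOOX/OXOX. | (1,4)=+0→XXOOX/OXOXO*
ply 5: XXOOX/OXOXO is terminal +0 (X); from .X.O./OXOX. depth 7

PV length from [.X.O./OXOX.]: 4 plies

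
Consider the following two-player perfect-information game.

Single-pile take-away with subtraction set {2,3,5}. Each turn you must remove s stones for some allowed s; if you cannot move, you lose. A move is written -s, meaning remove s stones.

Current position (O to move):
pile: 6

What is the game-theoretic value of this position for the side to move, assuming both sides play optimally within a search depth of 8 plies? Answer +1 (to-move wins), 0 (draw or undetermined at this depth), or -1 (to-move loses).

[6] O move#1: -2:-1/4, -3:-1/3, -5:+1/1*
[1] end (terminal -1, X#2); searched 6 to 8

value(6, O) = +1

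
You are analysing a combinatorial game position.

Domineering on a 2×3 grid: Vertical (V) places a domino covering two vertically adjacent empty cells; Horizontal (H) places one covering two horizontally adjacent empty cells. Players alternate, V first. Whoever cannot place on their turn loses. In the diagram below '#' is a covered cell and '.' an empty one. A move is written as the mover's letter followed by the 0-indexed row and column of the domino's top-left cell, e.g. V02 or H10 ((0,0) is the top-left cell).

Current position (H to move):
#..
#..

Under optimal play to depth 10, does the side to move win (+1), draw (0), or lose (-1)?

[#../#..] H move#1: H01:+1/###/#..*, H11:+1/#../###
[###/#..] end (terminal -1, V#2); searched #../#.. to 10

value(#../#.., H) = +1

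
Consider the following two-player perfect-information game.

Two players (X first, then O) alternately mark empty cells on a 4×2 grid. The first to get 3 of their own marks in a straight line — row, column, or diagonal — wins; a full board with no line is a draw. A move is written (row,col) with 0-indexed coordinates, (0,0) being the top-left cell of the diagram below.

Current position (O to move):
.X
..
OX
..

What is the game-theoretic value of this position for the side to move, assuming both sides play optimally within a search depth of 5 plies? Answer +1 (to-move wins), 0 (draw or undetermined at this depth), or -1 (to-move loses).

value(.X/../OX/.., O) = 0

p1 O@[.X/../OX/..]: (0,0)[OX/../OX/..]-1 (1,0)[.X/O./OX/..]-1 (1,1)[.X/.O/OX/..]+0* (3,0)[.X/../OX/O.]-1 (3,1)[.X/../OX/.O]-1
p2 X@[.X/.O/OX/..]: (0,0)[XX/.O/OX/..]+0* (1,0)[.X/XO/OX/..]+0 (3,0)[.X/.O/OX/X.]+0 (3,1)[.X/.O/OX/.X]-1
p3 O@[XX/.O/OX/..]: (1,0)[XX/OO/OX/..]+0* (3,0)[XX/.O/OX/O.]+0 (3,1)[XX/.O/OX/.O]+0
p4 X@[XX/OO/OX/..]: (3,0)[XX/OO/OX/X.]+0* (3,1)[XX/OO/OX/.X]-1
p5 O@[XX/OO/OX/X.]: (3,1)[XX/OO/OX/XO]+0*
p6 X@[XX/OO/OX/XO] terminal +0; root [.X/../OX/..] d5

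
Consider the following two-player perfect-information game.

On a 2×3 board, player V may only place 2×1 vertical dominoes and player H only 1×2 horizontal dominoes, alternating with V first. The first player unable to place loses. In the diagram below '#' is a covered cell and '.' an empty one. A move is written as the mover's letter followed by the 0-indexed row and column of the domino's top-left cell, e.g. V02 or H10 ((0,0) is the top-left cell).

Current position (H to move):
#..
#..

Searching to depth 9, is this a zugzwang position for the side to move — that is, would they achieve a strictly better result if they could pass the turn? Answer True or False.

p1 H@[#../#..]: H01[###/#..]+1* H11[#../###]+1
p2 V@[###/#..] terminal -1; root [#../#..] d9
if H skipped the turn, V would face:
~ p1 V@[#../#..]: V01[##./##.]+1* V02[#.#/#.#]+1
~ p2 H@[##./##.] terminal -1; root [#../#..] d9
compare (H): move=+1 vs pass=-1

zugzwang(#../#.., H) = False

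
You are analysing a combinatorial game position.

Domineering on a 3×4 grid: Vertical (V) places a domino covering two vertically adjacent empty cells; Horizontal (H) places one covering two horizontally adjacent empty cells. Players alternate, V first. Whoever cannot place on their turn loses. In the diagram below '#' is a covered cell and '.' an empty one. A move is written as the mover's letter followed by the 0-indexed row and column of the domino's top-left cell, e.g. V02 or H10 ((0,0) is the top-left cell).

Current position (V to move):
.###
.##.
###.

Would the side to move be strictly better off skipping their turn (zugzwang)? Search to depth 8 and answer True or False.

zugzwang(.###/.##./###., V) = False

[.###/.##./###.] V move#1: V00:+1/####/###./###.*, V13:+1/.###/.###/####
[####/###./###.] end (terminal -1, H#2); searched .###/.##./###. to 8
pass branch (H moves first from the same position):
  | [.###/.##./###.] end (terminal -1, H#1); searched .###/.##./###. to 8
V moving scores +1; V passing scores +1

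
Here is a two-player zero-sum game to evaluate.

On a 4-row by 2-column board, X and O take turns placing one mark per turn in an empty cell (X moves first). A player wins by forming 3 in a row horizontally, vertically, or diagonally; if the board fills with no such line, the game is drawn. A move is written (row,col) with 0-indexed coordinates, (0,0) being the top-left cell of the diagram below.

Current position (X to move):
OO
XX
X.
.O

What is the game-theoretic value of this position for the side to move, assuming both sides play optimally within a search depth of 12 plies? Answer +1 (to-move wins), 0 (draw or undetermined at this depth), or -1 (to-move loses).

[OO/XX/X./.O] X move#1: (2,1):+0/OO/XX/XX/.O, (3,0):+1/OO/XX/X./XO*
[OO/XX/X./XO] end (terminal -1, O#2); searched OO/XX/X./.O to 12

value(OO/XX/X./.O, X) = +1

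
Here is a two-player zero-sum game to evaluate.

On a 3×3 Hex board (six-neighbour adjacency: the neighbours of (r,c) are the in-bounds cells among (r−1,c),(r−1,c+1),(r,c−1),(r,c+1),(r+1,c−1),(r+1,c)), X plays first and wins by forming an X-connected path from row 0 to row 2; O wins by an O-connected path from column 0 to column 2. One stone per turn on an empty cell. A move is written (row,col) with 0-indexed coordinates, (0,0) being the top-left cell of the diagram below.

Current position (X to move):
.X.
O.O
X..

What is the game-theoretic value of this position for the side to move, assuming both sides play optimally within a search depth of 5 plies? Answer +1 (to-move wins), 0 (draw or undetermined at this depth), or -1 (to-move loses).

value(.X./O.O/X.., X) = +1

[.X./O.O/X..] X move#1: (0,0):-1/XX./O.O/X.., (0,2):-1/.XX/O.O/X.., (1,1):+1/.X./OXO/X..*, (2,1):-1/.X./O.O/XX., (2,2):-1/.X./O.O/X.X
[.X./OXO/X..] end (terminal -1, O#2); searched .X./O.O/X.. to 5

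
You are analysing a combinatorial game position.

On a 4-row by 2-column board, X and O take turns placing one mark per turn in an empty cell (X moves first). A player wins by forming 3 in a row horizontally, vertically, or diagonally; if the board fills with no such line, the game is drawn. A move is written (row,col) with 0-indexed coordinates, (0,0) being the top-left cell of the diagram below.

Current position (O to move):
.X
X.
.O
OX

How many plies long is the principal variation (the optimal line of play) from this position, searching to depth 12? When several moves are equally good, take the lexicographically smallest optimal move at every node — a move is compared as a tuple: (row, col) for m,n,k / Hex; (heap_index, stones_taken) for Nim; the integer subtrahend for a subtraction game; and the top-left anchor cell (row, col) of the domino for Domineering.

p1 O@[.X/X./.O/OX]: (0,0)[OX/X./.O/OX]+0* (1,1)[.X/XO/.O/OX]+0 (2,0)[.X/X./OO/OX]+0
p2 X@[OX/X./.O/OX]: (1,1)[OX/XX/.O/OX]+0* (2,0)[OX/X./XO/OX]+0
p3 O@[OX/XX/.O/OX]: (2,0)[OX/XX/OO/OX]+0*
p4 X@[OX/XX/OO/OX] terminal +0; root [.X/X./.O/OX] d12

PV length from [.X/X./.O/OX]: 3 plies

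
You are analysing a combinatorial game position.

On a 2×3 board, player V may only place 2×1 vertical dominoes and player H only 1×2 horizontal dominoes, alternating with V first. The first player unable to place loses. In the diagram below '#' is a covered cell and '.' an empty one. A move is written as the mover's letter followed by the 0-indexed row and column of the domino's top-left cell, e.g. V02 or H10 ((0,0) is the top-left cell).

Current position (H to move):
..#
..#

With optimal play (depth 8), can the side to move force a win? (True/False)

H winning at [..#/..#]: True

ply 1, H at ..#/..# | H00=+1→###/..#*; H10=+1→..#/###
ply 2: ###/..# is terminal -1 (V); from ..#/..# depth 8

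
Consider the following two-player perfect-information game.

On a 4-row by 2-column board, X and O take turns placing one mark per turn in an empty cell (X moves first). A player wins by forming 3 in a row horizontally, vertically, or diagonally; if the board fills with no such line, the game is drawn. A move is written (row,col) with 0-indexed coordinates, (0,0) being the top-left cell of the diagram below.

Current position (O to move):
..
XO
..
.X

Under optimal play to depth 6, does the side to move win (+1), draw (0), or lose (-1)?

ply 1, O at ../XO/../.X | (0,0)=+0→O./XO/../.X*; (0,1)=+0→.O/XO/../.X; (2,0)=+0→../XO/O./.X; (2,1)=+0→../XO/.O/.X; (3,0)=+0→../XO/../OX
ply 2, X at O./XO/../.X | (0,1)=+0→OX/XO/../.X*; (2,0)=+0→O./XO/X./.X; (2,1)=+0→O./XO/.X/.X; (3,0)=+0→O./XO/../XX
ply 3, O at OX/XO/../.X | (2,0)=+0→OX/XO/O./.X*; (2,1)=+0→OX/XO/.O/.X; (3,0)=+0→OX/XO/../OX
ply 4, X at OX/XO/O./.X | (2,1)=+0→OX/XO/OX/.X*; (3,0)=+0→OX/XO/O./XX
ply 5, O at OX/XO/OX/.X | (3,0)=+0→OX/XO/OX/OX*
ply 6: OX/XO/OX/OX is terminal +0 (X); from ../XO/../.X depth 6

value(../XO/../.X, O) = 0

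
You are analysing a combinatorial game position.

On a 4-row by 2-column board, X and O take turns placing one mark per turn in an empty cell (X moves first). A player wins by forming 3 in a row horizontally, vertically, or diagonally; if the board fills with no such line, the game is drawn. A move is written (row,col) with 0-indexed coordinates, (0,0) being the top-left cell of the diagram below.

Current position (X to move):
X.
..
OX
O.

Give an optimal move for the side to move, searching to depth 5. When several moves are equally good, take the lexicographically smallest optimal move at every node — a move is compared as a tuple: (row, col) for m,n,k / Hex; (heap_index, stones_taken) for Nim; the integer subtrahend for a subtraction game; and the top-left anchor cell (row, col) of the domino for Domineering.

X's best at [X./../OX/O.]: (1,0)

p1 X@[X./../OX/O.]: (0,1)[XX/../OX/O.]-1 (1,0)[X./X./OX/O.]+0* (1,1)[X./.X/OX/O.]-1 (3,1)[X./../OX/OX]-1
p2 O@[X./X./OX/O.]: (0,1)[XO/X./OX/O.]+0* (1,1)[X./XO/OX/O.]+0 (3,1)[X./X./OX/OO]+0
p3 X@[XO/X./OX/O.]: (1,1)[XO/XX/OX/O.]+0* (3,1)[XO/X./OX/OX]+0
p4 O@[XO/XX/OX/O.]: (3,1)[XO/XX/OX/OO]+0*
p5 X@[XO/XX/OX/OO] terminal +0; root [X./../OX/O.] d5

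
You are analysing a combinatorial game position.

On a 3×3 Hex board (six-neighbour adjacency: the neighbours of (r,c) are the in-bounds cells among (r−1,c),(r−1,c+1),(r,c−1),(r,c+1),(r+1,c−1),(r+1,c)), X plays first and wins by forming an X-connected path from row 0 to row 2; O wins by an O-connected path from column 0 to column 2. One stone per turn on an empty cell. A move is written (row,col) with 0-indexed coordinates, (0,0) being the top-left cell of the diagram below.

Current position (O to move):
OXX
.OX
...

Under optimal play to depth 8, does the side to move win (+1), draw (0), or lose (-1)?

value(OXX/.OX/..., O) = -1

ply 1, O at OXX/.OX/... | (1,0)=-1→OXX/OOX/...*; (2,0)=-1→OXX/.OX/O..; (2,1)=-1→OXX/.OX/.O.; (2,2)=-1→OXX/.OX/..O
ply 2, X at OXX/OOX/... | (2,0)=+1→OXX/OOX/X..*; (2,1)=+1→OXX/OOX/.X.; (2,2)=+1→OXX/OOX/..X
ply 3, O at OXX/OOX/X.. | (2,1)=-1→OXX/OOX/XO.*; (2,2)=-1→OXX/OOX/X.O
ply 4, X at OXX/OOX/XO. | (2,2)=+1→OXX/OOX/XOX*
ply 5: OXX/OOX/XOX is terminal -1 (O); from OXX/.OX/... depth 8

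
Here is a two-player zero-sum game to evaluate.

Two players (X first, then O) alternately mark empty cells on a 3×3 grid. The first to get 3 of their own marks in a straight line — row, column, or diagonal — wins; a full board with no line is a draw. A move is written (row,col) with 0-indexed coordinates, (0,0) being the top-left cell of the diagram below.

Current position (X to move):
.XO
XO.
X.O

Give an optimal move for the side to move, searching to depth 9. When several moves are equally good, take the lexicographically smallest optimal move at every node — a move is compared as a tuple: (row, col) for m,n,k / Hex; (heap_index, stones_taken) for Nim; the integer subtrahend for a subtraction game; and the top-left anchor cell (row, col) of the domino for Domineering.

[.XO/XO./X.O] X move#1: (0,0):+1/XXO/XO./X.O*, (1,2):-1/.XO/XOX/X.O, (2,1):-1/.XO/XO./XXO
[XXO/XO./X.O] end (terminal -1, O#2); searched .XO/XO./X.O to 9

X's best at [.XO/XO./X.O]: (0,0)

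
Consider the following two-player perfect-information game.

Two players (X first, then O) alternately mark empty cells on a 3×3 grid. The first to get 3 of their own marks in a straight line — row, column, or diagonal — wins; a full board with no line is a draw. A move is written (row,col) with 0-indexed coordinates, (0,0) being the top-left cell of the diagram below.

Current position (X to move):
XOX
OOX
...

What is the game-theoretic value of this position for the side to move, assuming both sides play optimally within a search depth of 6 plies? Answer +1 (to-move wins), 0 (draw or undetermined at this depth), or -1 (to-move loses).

value(XOX/OOX/..., X) = +1

ply 1, X at XOX/OOX/... | (2,0)=-1→XOX/OOX/X..; (2,1)=+0→XOX/OOX/.X.; (2,2)=+1→XOX/OOX/..X*
ply 2: XOX/OOX/..X is terminal -1 (O); from XOX/OOX/... depth 6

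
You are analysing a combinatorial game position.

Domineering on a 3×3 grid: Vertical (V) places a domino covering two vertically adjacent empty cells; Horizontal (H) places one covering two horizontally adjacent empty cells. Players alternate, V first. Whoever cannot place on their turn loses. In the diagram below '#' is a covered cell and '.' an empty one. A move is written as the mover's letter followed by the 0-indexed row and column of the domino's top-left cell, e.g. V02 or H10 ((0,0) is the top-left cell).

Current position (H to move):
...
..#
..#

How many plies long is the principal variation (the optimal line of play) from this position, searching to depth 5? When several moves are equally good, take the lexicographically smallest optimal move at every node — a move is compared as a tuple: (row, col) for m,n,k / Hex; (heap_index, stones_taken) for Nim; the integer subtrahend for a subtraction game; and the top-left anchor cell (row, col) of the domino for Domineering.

ply 1, H at .../..#/..# | H00=-1→##./..#/..#; H01=-1→.##/..#/..#; H10=+1→.../###/..#*; H20=-1→.../..#/###
ply 2: .../###/..# is terminal -1 (V); from .../..#/..# depth 5

PV length from [.../..#/..#]: 1 ply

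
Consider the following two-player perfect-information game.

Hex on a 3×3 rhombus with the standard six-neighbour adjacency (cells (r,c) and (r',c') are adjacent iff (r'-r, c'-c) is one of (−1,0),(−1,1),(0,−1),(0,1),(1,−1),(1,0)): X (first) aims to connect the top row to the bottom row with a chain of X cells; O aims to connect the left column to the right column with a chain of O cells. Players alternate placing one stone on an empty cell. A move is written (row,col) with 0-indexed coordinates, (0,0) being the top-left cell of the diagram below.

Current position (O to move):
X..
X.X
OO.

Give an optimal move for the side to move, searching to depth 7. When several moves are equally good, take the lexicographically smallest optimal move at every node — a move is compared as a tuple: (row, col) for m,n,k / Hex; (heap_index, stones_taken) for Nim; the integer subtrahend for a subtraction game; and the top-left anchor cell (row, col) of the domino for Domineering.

O's best at [X../X.X/OO.]: (0,2)

p1 O@[X../X.X/OO.]: (0,1)[XO./X.X/OO.]-1 (0,2)[X.O/X.X/OO.]+1* (1,1)[X../XOX/OO.]+1 (2,2)[X../X.X/OOO]+1
p2 X@[X.O/X.X/OO.]: (0,1)[XXO/X.X/OO.]-1* (1,1)[X.O/XXX/OO.]-1 (2,2)[X.O/X.X/OOX]-1
p3 O@[XXO/X.X/OO.]: (1,1)[XXO/XOX/OO.]+1* (2,2)[XXO/X.X/OOO]+1
p4 X@[XXO/XOX/OO.] terminal -1; root [X../X.X/OO.] d7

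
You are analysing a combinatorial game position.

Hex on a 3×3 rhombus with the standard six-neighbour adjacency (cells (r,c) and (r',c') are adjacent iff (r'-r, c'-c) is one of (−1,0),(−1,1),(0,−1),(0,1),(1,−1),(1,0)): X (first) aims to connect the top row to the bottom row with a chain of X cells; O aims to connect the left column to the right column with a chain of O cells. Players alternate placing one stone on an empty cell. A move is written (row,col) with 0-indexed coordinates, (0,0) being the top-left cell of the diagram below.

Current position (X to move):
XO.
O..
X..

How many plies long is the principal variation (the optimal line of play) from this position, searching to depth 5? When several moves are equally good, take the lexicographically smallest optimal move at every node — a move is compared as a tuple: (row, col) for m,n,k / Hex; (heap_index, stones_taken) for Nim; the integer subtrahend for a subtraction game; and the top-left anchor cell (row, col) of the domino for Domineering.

[XO./O../X..] X move#1: (0,2):+1/XOX/O../X..*, (1,1):-1/XO./OX./X.., (1,2):-1/XO./O.X/X.., (2,1):-1/XO./O../XX., (2,2):-1/XO./O../X.X
[XOX/O../X..] O move#2: (1,1):-1/XOX/OO./X..*, (1,2):-1/XOX/O.O/X.., (2,1):-1/XOX/O../XO., (2,2):-1/XOX/O../X.O
[XOX/OO./X..] X move#3: (1,2):+1/XOX/OOX/X..*, (2,1):-1/XOX/OO./XX., (2,2):-1/XOX/OO./X.X
[XOX/OOX/X..] O move#4: (2,1):-1/XOX/OOX/XO.*, (2,2):-1/XOX/OOX/X.O
[XOX/OOX/XO.] X move#5: (2,2):+1/XOX/OOX/XOX*
[XOX/OOX/XOX] end (terminal -1, O#6); searched XO./O../X.. to 5

PV length from [XO./O../X..]: 5 plies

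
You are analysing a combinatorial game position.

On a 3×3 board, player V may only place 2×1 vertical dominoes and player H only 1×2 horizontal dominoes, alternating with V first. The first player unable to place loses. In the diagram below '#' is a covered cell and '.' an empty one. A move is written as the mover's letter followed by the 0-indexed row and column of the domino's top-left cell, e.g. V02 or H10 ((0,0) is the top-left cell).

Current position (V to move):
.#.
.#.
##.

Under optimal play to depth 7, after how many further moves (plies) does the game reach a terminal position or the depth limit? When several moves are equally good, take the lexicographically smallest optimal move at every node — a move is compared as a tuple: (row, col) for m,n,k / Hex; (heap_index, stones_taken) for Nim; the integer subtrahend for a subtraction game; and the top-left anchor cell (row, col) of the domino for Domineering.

PV length from [.#./.#./##.]: 1 ply

[.#./.#./##.] V move#1: V00:+1/##./##./##.*, V02:+1/.##/.##/##., V12:+1/.#./.##/###
[##./##./##.] end (terminal -1, H#2); searched .#./.#./##. to 7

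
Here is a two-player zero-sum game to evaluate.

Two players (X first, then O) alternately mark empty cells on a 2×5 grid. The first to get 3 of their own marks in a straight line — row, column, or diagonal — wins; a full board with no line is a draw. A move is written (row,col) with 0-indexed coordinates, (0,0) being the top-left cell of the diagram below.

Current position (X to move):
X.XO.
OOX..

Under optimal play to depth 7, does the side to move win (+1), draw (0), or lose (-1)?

[X.XO./OOX..] X move#1: (0,1):+1/XXXO./OOX..*, (0,4):+0/X.XOX/OOX.., (1,3):+1/X.XO./OOXX., (1,4):+1/X.XO./OOX.X
[XXXO./OOX..] end (terminal -1, O#2); searched X.XO./OOX.. to 7

value(X.XO./OOX.., X) = +1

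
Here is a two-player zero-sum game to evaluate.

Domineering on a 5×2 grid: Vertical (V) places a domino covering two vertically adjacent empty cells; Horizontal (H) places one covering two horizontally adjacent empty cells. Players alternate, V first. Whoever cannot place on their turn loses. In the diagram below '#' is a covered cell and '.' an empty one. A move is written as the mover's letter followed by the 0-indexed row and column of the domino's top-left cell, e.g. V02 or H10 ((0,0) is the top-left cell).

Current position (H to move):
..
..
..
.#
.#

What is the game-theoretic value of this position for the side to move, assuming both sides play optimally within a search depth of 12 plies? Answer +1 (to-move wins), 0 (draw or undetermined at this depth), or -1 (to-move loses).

[../../../.#/.#] H move#1: H00:-1/##/../../.#/.#, H10:+1/../##/../.#/.#*, H20:-1/../../##/.#/.#
[../##/../.#/.#] V move#2: V20:-1/../##/#./##/.#*, V30:-1/../##/../##/##
[../##/#./##/.#] H move#3: H00:+1/##/##/#./##/.#*
[##/##/#./##/.#] end (terminal -1, V#4); searched ../../../.#/.# to 12

value(../../../.#/.#, H) = +1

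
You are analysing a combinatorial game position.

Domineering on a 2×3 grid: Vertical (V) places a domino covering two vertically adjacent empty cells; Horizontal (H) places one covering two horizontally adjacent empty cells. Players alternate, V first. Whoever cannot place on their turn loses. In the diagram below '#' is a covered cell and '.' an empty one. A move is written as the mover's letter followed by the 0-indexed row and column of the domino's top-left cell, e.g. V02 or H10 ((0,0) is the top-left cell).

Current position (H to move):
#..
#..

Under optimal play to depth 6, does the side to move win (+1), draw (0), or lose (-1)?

value(#../#.., H) = +1

p1 H@[#../#..]: H01[###/#..]+1* H11[#../###]+1
p2 V@[###/#..] terminal -1; root [#../#..] d6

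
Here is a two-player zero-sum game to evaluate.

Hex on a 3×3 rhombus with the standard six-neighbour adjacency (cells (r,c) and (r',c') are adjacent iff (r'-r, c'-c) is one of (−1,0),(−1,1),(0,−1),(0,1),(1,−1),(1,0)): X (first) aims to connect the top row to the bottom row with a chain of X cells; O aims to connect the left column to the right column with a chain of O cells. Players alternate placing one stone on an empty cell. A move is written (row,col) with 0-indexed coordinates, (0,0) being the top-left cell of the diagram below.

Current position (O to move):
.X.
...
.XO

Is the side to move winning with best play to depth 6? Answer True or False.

p1 O@[.X./.../.XO]: (0,0)[OX./.../.XO]-1 (0,2)[.XO/.../.XO]-1 (1,0)[.X./O../.XO]-1 (1,1)[.X./.O./.XO]+1* (1,2)[.X./..O/.XO]-1 (2,0)[.X./.../OXO]-1
p2 X@[.X./.O./.XO]: (0,0)[XX./.O./.XO]-1* (0,2)[.XX/.O./.XO]-1 (1,0)[.X./XO./.XO]-1 (1,2)[.X./.OX/.XO]-1 (2,0)[.X./.O./XXO]-1
p3 O@[XX./.O./.XO]: (0,2)[XXO/.O./.XO]+1* (1,0)[XX./OO./.XO]+1 (1,2)[XX./.OO/.XO]+1 (2,0)[XX./.O./OXO]+1
p4 X@[XXO/.O./.XO]: (1,0)[XXO/XO./.XO]-1* (1,2)[XXO/.OX/.XO]-1 (2,0)[XXO/.O./XXO]-1
p5 O@[XXO/XO./.XO]: (1,2)[XXO/XOO/.XO]-1 (2,0)[XXO/XO./OXO]+1*
p6 X@[XXO/XO./OXO] terminal -1; root [.X./.../.XO] d6

O winning at [.X./.../.XO]: True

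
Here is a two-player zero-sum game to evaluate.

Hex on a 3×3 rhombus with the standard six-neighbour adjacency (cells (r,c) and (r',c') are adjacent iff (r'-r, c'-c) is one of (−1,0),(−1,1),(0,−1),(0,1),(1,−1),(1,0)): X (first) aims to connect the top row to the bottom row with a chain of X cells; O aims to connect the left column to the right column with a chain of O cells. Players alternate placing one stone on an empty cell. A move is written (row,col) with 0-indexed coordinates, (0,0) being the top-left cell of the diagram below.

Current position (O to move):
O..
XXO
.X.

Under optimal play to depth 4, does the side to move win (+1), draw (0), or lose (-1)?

ply 1, O at O../XXO/.X. | (0,1)=-1→OO./XXO/.X.*; (0,2)=-1→O.O/XXO/.X.; (2,0)=-1→O../XXO/OX.; (2,2)=-1→O../XXO/.XO
ply 2, X at OO./XXO/.X. | (0,2)=+1→OOX/XXO/.X.*; (2,0)=-1→OO./XXO/XX.; (2,2)=-1→OO./XXO/.XX
ply 3: OOX/XXO/.X. is terminal -1 (O); from O../XXO/.X. depth 4

value(O../XXO/.X., O) = -1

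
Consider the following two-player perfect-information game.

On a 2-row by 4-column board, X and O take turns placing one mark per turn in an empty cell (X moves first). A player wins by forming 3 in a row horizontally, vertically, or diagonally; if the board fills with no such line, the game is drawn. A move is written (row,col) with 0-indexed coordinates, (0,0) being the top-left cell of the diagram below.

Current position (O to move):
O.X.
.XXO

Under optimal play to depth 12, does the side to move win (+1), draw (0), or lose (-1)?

ply 1, O at O.X./.XXO | (0,1)=-1→OOX./.XXO; (0,3)=-1→O.XO/.XXO; (1,0)=+0→O.X./OXXO*
ply 2, X at O.X./OXXO | (0,1)=+0→OXX./OXXO*; (0,3)=+0→O.XX/OXXO
ply 3, O at OXX./OXXO | (0,3)=+0→OXXO/OXXO*
ply 4: OXXO/OXXO is terminal +0 (X); from O.X./.XXO depth 12

value(O.X./.XXO, O) = 0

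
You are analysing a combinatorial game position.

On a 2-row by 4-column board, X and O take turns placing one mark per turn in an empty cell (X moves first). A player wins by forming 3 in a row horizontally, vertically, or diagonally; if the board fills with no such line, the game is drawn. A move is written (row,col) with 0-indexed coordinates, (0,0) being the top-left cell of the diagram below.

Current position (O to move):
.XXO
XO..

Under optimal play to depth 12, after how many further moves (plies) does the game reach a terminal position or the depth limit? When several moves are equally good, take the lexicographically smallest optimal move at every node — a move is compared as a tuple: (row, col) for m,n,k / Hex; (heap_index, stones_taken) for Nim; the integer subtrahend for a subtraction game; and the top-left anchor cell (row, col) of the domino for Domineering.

PV length from [.XXO/XO..]: 3 plies

[.XXO/XO..] O move#1: (0,0):+0/OXXO/XO..*, (1,2):-1/.XXO/XOO., (1,3):-1/.XXO/XO.O
[OXXO/XO..] X move#2: (1,2):+0/OXXO/XOX.*, (1,3):+0/OXXO/XO.X
[OXXO/XOX.] O move#3: (1,3):+0/OXXO/XOXO*
[OXXO/XOXO] end (terminal +0, X#4); searched .XXO/XO.. to 12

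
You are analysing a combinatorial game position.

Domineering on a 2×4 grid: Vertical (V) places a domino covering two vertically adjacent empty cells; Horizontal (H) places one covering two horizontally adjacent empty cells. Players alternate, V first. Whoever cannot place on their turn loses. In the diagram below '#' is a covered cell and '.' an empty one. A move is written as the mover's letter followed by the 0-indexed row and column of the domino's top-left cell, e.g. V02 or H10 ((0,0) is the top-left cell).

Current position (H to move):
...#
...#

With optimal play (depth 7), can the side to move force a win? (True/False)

H winning at [...#/...#]: True

ply 1, H at ...#/...# | H00=+1→##.#/...#*; H01=+1→.###/...#; H10=+1→...#/##.#; H11=+1→...#/.###
ply 2, V at ##.#/...# | V02=-1→####/..##*
ply 3, H at ####/..## | H10=+1→####/####*
ply 4: ####/#### is terminal -1 (V); from ...#/...# depth 7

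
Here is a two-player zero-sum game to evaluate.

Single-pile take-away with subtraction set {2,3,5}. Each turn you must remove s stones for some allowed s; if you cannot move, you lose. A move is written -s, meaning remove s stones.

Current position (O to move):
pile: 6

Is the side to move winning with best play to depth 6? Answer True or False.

O winning at [6]: True

[6] O move#1: -2:-1/4, -3:-1/3, -5:+1/1*
[1] end (terminal -1, X#2); searched 6 to 6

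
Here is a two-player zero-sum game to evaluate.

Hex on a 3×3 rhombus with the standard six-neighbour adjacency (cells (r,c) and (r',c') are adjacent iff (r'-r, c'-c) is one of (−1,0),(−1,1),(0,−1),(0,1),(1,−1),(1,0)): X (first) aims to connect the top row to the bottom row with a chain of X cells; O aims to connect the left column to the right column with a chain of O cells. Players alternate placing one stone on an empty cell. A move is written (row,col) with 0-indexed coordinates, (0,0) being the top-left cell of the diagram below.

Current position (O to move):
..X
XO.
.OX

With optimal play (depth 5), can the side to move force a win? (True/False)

O winning at [..X/XO./.OX]: False

[..X/XO./.OX] O move#1: (0,0):-1/O.X/XO./.OX*, (0,1):-1/.OX/XO./.OX, (1,2):-1/..X/XOO/.OX, (2,0):-1/..X/XO./OOX
[O.X/XO./.OX] X move#2: (0,1):+1/OXX/XO./.OX*, (1,2):+1/O.X/XOX/.OX, (2,0):+1/O.X/XO./XOX
[OXX/XO./.OX] O move#3: (1,2):-1/OXX/XOO/.OX*, (2,0):-1/OXX/XO./OOX
[OXX/XOO/.OX] X move#4: (2,0):+1/OXX/XOO/XOX*
[OXX/XOO/XOX] end (terminal -1, O#5); searched ..X/XO./.OX to 5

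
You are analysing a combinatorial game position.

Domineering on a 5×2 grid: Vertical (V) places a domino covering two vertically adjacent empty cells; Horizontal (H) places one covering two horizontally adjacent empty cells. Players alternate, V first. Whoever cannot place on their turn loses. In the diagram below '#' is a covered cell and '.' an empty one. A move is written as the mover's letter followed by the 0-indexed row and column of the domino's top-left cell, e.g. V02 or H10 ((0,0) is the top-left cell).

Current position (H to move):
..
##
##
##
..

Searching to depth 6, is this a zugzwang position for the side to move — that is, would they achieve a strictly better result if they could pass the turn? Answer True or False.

[../##/##/##/..] H move#1: H00:+1/##/##/##/##/..*, H40:+1/../##/##/##/##
[##/##/##/##/..] end (terminal -1, V#2); searched ../##/##/##/.. to 6
pass branch (V moves first from the same position):
  | [../##/##/##/..] end (terminal -1, V#1); searched ../##/##/##/.. to 6
H moving scores +1; H passing scores +1

zugzwang(../##/##/##/.., H) = False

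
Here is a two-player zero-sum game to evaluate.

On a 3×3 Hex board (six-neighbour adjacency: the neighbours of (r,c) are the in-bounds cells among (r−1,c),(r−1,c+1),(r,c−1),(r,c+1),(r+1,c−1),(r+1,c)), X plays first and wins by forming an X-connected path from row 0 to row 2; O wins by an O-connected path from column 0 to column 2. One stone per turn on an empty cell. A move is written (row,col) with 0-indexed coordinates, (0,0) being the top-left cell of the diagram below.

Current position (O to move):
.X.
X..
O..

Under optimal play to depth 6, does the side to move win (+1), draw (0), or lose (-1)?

value(.X./X../O.., O) = +1

ply 1, O at .X./X../O.. | (0,0)=-1→OX./X../O..; (0,2)=+1→.XO/X../O..*; (1,1)=+1→.X./XO./O..; (1,2)=+1→.X./X.O/O..; (2,1)=+1→.X./X../OO.; (2,2)=+1→.X./X../O.O
ply 2, X at .XO/X../O.. | (0,0)=-1→XXO/X../O..*; (1,1)=-1→.XO/XX./O..; (1,2)=-1→.XO/X.X/O..; (2,1)=-1→.XO/X../OX.; (2,2)=-1→.XO/X../O.X
ply 3, O at XXO/X../O.. | (1,1)=+1→XXO/XO./O..*; (1,2)=+1→XXO/X.O/O..; (2,1)=+1→XXO/X../OO.; (2,2)=+1→XXO/X../O.O
ply 4: XXO/XO./O.. is terminal -1 (X); from .X./X../O.. depth 6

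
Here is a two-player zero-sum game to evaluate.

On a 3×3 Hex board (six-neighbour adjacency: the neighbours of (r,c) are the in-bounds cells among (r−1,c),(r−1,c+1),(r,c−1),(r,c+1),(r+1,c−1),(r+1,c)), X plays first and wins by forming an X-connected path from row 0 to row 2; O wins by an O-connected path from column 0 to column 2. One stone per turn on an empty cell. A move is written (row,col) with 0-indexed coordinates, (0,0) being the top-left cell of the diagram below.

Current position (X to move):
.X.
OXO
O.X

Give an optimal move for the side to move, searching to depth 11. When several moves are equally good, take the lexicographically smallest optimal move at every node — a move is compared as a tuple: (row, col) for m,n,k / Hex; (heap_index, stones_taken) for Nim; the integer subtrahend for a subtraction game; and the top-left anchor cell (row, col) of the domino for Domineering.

X's best at [.X./OXO/O.X]: (2,1)

[.X./OXO/O.X] X move#1: (0,0):-1/XX./OXO/O.X, (0,2):-1/.XX/OXO/O.X, (2,1):+1/.X./OXO/OXX*
[.X./OXO/OXX] end (terminal -1, O#2); searched .X./OXO/O.X to 11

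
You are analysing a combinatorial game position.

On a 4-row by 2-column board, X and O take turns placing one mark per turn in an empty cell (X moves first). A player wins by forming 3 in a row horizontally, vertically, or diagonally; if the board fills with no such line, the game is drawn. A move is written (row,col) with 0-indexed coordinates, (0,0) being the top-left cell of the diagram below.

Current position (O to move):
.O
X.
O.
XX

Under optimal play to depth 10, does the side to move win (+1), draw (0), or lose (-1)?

[.O/X./O./XX] O move#1: (0,0):+0/OO/X./O./XX*, (1,1):+0/.O/XO/O./XX, (2,1):+0/.O/X./OO/XX
[OO/X./O./XX] X move#2: (1,1):+0/OO/XX/O./XX*, (2,1):+0/OO/X./OX/XX
[OO/XX/O./XX] O move#3: (2,1):+0/OO/XX/OO/XX*
[OO/XX/OO/XX] end (terminal +0, X#4); searched .O/X./O./XX to 10

value(.O/X./O./XX, O) = 0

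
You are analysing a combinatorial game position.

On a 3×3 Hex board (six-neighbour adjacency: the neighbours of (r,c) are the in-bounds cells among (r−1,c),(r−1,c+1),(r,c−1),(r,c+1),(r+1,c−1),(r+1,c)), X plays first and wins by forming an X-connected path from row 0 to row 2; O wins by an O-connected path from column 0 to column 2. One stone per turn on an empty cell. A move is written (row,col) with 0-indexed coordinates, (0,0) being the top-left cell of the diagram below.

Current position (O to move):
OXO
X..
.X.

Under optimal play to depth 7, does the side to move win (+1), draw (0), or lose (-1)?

value(OXO/X../.X., O) = -1

[OXO/X../.X.] O move#1: (1,1):-1/OXO/XO./.X.*, (1,2):-1/OXO/X.O/.X., (2,0):-1/OXO/X../OX., (2,2):-1/OXO/X../.XO
[OXO/XO./.X.] X move#2: (1,2):-1/OXO/XOX/.X., (2,0):+1/OXO/XO./XX.*, (2,2):-1/OXO/XO./.XX
[OXO/XO./XX.] end (terminal -1, O#3); searched OXO/X../.X. to 7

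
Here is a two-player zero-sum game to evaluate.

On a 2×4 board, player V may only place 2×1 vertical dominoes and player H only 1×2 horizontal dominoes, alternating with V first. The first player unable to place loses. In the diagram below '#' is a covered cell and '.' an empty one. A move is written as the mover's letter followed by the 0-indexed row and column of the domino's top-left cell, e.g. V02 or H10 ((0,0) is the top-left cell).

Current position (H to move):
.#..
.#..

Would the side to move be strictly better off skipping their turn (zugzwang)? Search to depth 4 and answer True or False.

zugzwang(.#../.#.., H) = False

p1 H@[.#../.#..]: H02[.###/.#..]+1* H12[.#../.###]+1
p2 V@[.###/.#..]: V00[####/##..]-1*
p3 H@[####/##..]: H12[####/####]+1*
p4 V@[####/####] terminal -1; root [.#../.#..] d4
pass branch (V moves first from the same position):
  | p1 V@[.#../.#..]: V00[##../##..]-1 V02[.##./.##.]+1* V03[.#.#/.#.#]+1
  | p2 H@[.##./.##.] terminal -1; root [.#../.#..] d4
H moving scores +1; H passing scores -1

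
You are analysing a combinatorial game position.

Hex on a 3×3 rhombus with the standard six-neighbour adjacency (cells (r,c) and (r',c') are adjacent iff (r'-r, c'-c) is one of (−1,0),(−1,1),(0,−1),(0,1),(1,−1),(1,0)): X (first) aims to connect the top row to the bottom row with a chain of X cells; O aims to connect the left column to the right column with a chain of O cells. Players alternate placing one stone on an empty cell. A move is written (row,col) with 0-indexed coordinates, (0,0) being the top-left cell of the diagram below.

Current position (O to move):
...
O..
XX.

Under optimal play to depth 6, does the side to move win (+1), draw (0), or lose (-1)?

ply 1, O at .../O../XX. | (0,0)=-1→O../O../XX.; (0,1)=-1→.O./O../XX.; (0,2)=+1→..O/O../XX.*; (1,1)=+1→.../OO./XX.; (1,2)=-1→.../O.O/XX.; (2,2)=-1→.../O../XXO
ply 2, X at ..O/O../XX. | (0,0)=-1→X.O/O../XX.*; (0,1)=-1→.XO/O../XX.; (1,1)=-1→..O/OX./XX.; (1,2)=-1→..O/O.X/XX.; (2,2)=-1→..O/O../XXX
ply 3, O at X.O/O../XX. | (0,1)=+1→XOO/O../XX.*; (1,1)=+1→X.O/OO./XX.; (1,2)=+1→X.O/O.O/XX.; (2,2)=+1→X.O/O../XXO
ply 4: XOO/O../XX. is terminal -1 (X); from .../O../XX. depth 6

value(.../O../XX., O) = +1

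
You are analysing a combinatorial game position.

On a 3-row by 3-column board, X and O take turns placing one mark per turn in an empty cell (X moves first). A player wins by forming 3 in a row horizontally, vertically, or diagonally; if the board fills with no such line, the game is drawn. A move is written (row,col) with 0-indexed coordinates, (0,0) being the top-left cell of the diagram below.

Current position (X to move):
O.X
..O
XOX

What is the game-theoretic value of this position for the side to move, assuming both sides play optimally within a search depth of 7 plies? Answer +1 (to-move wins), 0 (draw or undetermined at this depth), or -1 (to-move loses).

value(O.X/..O/XOX, X) = +1

ply 1, X at O.X/..O/XOX | (0,1)=+0→OXX/..O/XOX; (1,0)=+0→O.X/X.O/XOX; (1,1)=+1→O.X/.XO/XOX*
ply 2: O.X/.XO/XOX is terminal -1 (O); from O.X/..O/XOX depth 7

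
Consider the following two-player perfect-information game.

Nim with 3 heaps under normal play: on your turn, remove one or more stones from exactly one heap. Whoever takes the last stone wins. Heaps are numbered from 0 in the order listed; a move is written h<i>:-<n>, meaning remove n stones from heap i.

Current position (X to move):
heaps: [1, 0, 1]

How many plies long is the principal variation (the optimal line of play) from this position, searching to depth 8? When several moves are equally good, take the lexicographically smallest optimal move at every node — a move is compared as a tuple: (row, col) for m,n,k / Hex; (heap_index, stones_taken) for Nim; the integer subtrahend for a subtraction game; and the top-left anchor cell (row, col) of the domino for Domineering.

[(1,0,1)] X move#1: h0:-1:-1/(0,0,1)*, h2:-1:-1/(1,0,0)
[(0,0,1)] O move#2: h2:-1:+1/(0,0,0)*
[(0,0,0)] end (terminal -1, X#3); searched (1,0,1) to 8

PV length from [(1,0,1)]: 2 plies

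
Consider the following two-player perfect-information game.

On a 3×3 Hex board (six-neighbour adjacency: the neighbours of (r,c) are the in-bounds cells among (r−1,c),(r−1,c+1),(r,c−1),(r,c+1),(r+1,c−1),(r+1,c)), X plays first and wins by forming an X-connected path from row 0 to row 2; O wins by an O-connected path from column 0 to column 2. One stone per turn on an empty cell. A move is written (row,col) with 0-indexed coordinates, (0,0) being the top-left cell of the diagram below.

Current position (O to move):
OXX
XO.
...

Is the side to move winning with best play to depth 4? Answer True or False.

[OXX/XO./...] O move#1: (1,2):-1/OXX/XOO/...*, (2,0):-1/OXX/XO./O.., (2,1):-1/OXX/XO./.O., (2,2):-1/OXX/XO./..O
[OXX/XOO/...] X move#2: (2,0):+1/OXX/XOO/X..*, (2,1):-1/OXX/XOO/.X., (2,2):-1/OXX/XOO/..X
[OXX/XOO/X..] end (terminal -1, O#3); searched OXX/XO./... to 4

O winning at [OXX/XO./...]: False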